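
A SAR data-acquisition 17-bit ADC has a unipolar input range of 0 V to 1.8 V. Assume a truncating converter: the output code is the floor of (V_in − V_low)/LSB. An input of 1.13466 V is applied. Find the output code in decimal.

LSB = 1.8 V / 131072 = 13.73 µV.
Input sits at 82623.420 steps above V_low.
Floor → code 82623.

code 82623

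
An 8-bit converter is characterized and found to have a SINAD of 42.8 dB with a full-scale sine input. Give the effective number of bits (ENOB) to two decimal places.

ENOB = (SINAD − 1.76) / 6.02 = (42.8 − 1.76)/6.02 = 6.817.

6.82 bits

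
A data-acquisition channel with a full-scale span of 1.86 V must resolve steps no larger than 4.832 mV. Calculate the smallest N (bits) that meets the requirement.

9 bits

Number of steps required ≥ 1.86 V / 4.832 mV = 384.93.
Need 2^N ≥ 384.93; 2^8 = 256, 2^9 = 512.
Minimum N = 9.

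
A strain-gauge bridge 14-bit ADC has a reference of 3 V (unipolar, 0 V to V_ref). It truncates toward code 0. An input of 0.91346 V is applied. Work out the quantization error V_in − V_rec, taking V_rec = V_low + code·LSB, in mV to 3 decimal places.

One LSB is 3 V / 16384 = 183.11 µV.
(V_in − V_low)/LSB = (0.91346 − 0)/0.000183105 = 4988.7095 → code 4988 (floor).
Code 4988 maps back to 0 + 4988×0.000183105 V = 0.91333008 V.
Difference: 0.000129922 V → 0.130 mV.

0.130 mV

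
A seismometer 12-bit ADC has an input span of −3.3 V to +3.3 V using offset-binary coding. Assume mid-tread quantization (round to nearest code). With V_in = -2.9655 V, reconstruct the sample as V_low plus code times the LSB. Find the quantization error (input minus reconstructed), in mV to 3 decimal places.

LSB = 6.6/2^12 = 1.611 mV.
(-2.9655 − (−3.3))/0.00161133 = 207.5927; round gives code 208.
V_rec = (−3.3) + 208·0.00161133 = -2.9648438 V.
Difference: -0.00065625 V → -0.656 mV.

-0.656 mV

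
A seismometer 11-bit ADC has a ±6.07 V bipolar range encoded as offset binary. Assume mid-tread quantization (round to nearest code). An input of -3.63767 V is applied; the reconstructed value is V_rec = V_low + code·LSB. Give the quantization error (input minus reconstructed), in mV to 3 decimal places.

One LSB is 12.14 V / 2048 = 5.928 mV.
Scaled input = 410.3305 LSBs, so code = 410.
V_rec = (−6.07) + 410·0.00592773 = -3.6396289 V.
V_in − V_rec = 0.00195891 V = 1.959 mV.

1.959 mV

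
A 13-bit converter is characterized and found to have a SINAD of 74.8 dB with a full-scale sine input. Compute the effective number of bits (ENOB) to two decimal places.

ENOB = (SINAD − 1.76) / 6.02 = (74.8 − 1.76)/6.02 = 12.133.

12.13 bits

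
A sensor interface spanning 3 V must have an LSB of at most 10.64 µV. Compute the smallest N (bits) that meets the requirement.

Number of steps required ≥ 3 V / 10.64 µV = 281954.89.
Need 2^N ≥ 281954.89; 2^18 = 262144, 2^19 = 524288.
Minimum N = 19.

19 bits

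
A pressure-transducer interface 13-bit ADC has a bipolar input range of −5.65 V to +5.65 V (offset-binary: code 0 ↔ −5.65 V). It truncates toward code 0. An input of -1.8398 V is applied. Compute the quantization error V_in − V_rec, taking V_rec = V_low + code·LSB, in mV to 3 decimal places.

Step size: 11.3 V ÷ 2^13 = 1.379 mV.
(-1.8398 − (−5.65))/0.00137939 = 2762.2264; ⌊·⌋ gives code 2762.
V_rec = (−5.65) + 2762·0.00137939 = -1.8401123 V.
Error = -1.8398 − (−1.8401123) = 0.000312305 V = 0.312 mV.

0.312 mV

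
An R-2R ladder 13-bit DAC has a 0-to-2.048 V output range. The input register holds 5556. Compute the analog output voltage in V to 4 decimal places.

LSB = 2.048 V / 2^13 = 250.00 µV.
V_out = 0 + 5556 × 0.00025 V = 1.389 V.

1.3890 V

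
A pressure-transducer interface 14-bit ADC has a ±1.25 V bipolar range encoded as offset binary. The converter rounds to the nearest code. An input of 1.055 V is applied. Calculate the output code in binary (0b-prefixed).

code 0b11101100000010 (decimal 15106)

Full-scale span = 2.5 V; LSB = 2.5/2^14 = 152.59 µV.
(V_in − V_low)/LSB = (1.055 − (−1.25)) / 0.000152588 = 15106.048.
So the output code is 15106.
In binary (0b-prefixed): 0b11101100000010.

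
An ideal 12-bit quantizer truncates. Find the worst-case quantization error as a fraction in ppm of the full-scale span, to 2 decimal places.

Truncating → worst-case error = 1 LSB = V_FS/2^12, so 1e+06/4096 = 244.141 ppm of full scale.

244.14 ppm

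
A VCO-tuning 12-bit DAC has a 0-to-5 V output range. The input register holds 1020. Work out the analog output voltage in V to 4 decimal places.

1.2451 V

LSB = 5 V / 2^12 = 1.221 mV.
V_out = 0 + 1020 × 0.0012207 V = 1.24512 V.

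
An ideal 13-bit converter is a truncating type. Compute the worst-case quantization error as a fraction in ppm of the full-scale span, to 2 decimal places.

122.07 ppm

Truncating → worst-case error = 1 LSB = V_FS/2^13, so 1e+06/8192 = 122.07 ppm of full scale.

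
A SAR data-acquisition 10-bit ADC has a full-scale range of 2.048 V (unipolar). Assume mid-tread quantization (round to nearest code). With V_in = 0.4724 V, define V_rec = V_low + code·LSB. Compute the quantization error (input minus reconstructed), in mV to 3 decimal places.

0.400 mV

Step size: 2.048 V ÷ 2^10 = 2.000 mV.
Scaled input = 236.2000 LSBs, so code = 236.
Code 236 maps back to 0 + 236×0.002 V = 0.472 V.
Difference: 0.0004 V → 0.400 mV.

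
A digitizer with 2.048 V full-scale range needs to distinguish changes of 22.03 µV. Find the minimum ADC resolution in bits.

17 bits

Number of steps required ≥ 2.048 V / 22.03 µV = 92964.14.
Need 2^N ≥ 92964.14; 2^16 = 65536, 2^17 = 131072.
Minimum N = 17.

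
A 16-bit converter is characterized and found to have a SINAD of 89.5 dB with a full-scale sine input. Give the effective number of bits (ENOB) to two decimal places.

ENOB = (SINAD − 1.76) / 6.02 = (89.5 − 1.76)/6.02 = 14.575.

14.57 bits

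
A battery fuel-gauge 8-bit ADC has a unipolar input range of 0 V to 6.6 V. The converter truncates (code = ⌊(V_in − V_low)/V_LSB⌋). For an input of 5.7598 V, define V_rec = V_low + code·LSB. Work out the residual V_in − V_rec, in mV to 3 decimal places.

One LSB is 6.6 V / 256 = 25.781 mV.
(5.7598 − 0)/0.0257812 = 223.4104; ⌊·⌋ gives code 223.
Reconstructed: 5.7492187 V.
Error = 5.7598 − 5.7492187 = 0.0105813 V = 10.581 mV.

10.581 mV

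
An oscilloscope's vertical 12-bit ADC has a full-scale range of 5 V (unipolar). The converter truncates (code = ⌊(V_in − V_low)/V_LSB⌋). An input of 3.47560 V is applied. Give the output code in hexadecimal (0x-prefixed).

code 0xB1F (decimal 2847)

With 4096 levels over 5 V, one step is 1.221 mV.
Input sits at 2847.212 steps above V_low.
⌊·⌋(2847.212) = 2847.
In hexadecimal (0x-prefixed): 0xB1F.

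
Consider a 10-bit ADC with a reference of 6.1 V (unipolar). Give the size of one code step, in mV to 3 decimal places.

5.957 mV

Full-scale span = 6.1 V.
LSB = 6.1 / 2^10 = 6.1 / 1024 = 0.00595703 V = 5.957 mV.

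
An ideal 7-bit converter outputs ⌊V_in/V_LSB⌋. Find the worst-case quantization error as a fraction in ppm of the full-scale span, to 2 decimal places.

7812.50 ppm

Truncating → worst-case error = 1 LSB = V_FS/2^7, so 1e+06/128 = 7812.5 ppm of full scale.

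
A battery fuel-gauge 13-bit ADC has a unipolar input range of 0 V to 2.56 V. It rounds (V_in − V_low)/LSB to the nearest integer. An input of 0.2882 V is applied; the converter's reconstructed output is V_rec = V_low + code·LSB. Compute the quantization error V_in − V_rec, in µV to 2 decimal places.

One LSB is 2.56 V / 8192 = 312.50 µV.
(V_in − V_low)/LSB = (0.2882 − 0)/0.0003125 = 922.2400 → code 922 (round).
Code 922 maps back to 0 + 922×0.0003125 V = 0.288125 V.
Error = 0.2882 − 0.288125 = 7.5e-05 V = 75.00 µV.

75.00 µV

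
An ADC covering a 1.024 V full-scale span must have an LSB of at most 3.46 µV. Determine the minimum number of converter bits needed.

19 bits

Number of steps required ≥ 1.024 V / 3.46 µV = 295953.76.
Need 2^N ≥ 295953.76; 2^18 = 262144, 2^19 = 524288.
Minimum N = 19.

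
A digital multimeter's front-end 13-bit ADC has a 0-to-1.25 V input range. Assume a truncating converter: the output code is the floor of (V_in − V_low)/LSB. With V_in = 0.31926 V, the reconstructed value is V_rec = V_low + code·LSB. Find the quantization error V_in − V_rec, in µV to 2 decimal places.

Step size: 1.25 V ÷ 2^13 = 152.59 µV.
(0.31926 − 0)/0.000152588 = 2092.3023; ⌊·⌋ gives code 2092.
V_rec = 0 + 2092·0.000152588 = 0.31921387 V.
Error = 0.31926 − 0.31921387 = 4.61328e-05 V = 46.13 µV.

46.13 µV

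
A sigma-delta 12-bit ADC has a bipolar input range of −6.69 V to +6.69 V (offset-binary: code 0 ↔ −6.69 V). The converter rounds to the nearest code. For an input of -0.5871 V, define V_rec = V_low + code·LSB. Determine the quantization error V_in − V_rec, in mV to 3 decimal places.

Step size: 13.38 V ÷ 2^12 = 3.267 mV.
Scaled input = 1868.2719 LSBs, so code = 1868.
Code 1868 maps back to (−6.69) + 1868×0.0032666 V = -0.58798828 V.
Error = -0.5871 − (−0.58798828) = 0.000888281 V = 0.888 mV.

0.888 mV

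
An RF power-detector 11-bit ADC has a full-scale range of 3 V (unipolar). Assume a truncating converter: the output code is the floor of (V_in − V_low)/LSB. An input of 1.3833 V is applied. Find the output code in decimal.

With 2048 levels over 3 V, one step is 1.465 mV.
(1.3833 − 0) / 0.00146484 = 944.333 LSBs.
Floor → code 944.

code 944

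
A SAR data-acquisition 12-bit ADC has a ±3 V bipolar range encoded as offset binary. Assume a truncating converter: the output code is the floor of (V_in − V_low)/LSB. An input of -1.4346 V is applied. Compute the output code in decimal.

code 1068

With 4096 levels over 6 V, one step is 1.465 mV.
(V_in − V_low)/LSB = (-1.4346 − (−3)) / 0.00146484 = 1068.646.
So the output code is 1068.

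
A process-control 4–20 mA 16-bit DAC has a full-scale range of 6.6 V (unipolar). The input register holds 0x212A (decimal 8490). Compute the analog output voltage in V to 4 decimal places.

0.8550 V

LSB = 6.6 V / 2^16 = 100.71 µV.
Code 0x212A = 8490 decimal.
V_out = 0 + 8490 × 0.000100708 V = 0.855011 V.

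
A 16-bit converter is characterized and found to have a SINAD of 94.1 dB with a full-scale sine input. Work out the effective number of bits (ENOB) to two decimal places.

15.34 bits

ENOB = (SINAD − 1.76) / 6.02 = (94.1 − 1.76)/6.02 = 15.339.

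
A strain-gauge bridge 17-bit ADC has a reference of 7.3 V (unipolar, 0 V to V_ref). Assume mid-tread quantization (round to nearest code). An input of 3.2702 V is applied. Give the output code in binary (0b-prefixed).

code 0b1110010101011101 (decimal 58717)

Full-scale span = 7.3 V; LSB = 7.3/2^17 = 55.69 µV.
(V_in − V_low)/LSB = (3.2702 − 0) / 5.56946e-05 = 58716.665.
So the output code is 58717.
In binary (0b-prefixed): 0b1110010101011101.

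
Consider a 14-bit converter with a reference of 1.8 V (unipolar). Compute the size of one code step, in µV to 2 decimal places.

Full-scale span = 1.8 V.
LSB = 1.8 / 2^14 = 1.8 / 16384 = 0.000109863 V = 109.86 µV.

109.86 µV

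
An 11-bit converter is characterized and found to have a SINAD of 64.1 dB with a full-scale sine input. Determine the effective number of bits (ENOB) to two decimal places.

10.36 bits

ENOB = (SINAD − 1.76) / 6.02 = (64.1 − 1.76)/6.02 = 10.355.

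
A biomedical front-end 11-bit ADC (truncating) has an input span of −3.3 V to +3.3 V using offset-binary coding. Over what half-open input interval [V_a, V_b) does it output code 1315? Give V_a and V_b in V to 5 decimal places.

[0.93779 V, 0.94102 V)

LSB = 6.6/2^11 = 3.223 mV.
V_a = V_low + 1315·LSB = 0.937793 V; V_b = V_low + 1316·LSB = 0.941016 V.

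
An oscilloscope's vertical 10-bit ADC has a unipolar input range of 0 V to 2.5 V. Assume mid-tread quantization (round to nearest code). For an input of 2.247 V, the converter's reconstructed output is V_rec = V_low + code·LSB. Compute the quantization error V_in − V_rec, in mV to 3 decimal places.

One LSB is 2.5 V / 1024 = 2.441 mV.
Scaled input = 920.3712 LSBs, so code = 920.
V_rec = 0 + 920·0.00244141 = 2.2460938 V.
V_in − V_rec = 0.00090625 V = 0.906 mV.

0.906 mV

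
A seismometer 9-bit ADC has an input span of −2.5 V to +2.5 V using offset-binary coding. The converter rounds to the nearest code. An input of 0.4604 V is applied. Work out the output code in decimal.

code 303

Full-scale span = 5 V; LSB = 5/2^9 = 9.766 mV.
Input sits at 303.145 steps above V_low.
Round → code 303.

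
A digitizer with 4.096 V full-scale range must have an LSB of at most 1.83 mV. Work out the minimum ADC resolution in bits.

12 bits

Number of steps required ≥ 4.096 V / 1.83 mV = 2238.25.
Need 2^N ≥ 2238.25; 2^11 = 2048, 2^12 = 4096.
Minimum N = 12.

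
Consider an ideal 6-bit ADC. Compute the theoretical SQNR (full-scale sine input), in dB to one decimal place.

37.9 dB

SNR ≈ 6.02·N + 1.76 dB = 6.02·6 + 1.76 = 37.88 dB.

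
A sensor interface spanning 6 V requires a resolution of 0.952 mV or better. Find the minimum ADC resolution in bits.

Number of steps required ≥ 6 V / 0.952 mV = 6302.52.
Need 2^N ≥ 6302.52; 2^12 = 4096, 2^13 = 8192.
Minimum N = 13.

13 bits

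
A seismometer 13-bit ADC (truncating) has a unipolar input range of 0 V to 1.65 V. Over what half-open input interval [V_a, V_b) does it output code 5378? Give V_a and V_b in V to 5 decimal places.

LSB = 1.65/2^13 = 201.42 µV.
V_a = V_low + 5378·LSB = 1.08322 V; V_b = V_low + 5379·LSB = 1.08342 V.

[1.08322 V, 1.08342 V)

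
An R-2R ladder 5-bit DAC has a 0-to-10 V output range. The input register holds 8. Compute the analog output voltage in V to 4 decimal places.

2.5000 V

LSB = 10 V / 2^5 = 312.500 mV.
V_out = 0 + 8 × 0.3125 V = 2.5 V.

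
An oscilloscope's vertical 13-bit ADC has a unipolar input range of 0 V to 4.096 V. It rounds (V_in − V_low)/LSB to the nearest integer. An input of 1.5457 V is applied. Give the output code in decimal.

Full-scale span = 4.096 V; LSB = 4.096/2^13 = 0.500 mV.
(1.5457 − 0) / 0.0005 = 3091.400 LSBs.
So the output code is 3091.

code 3091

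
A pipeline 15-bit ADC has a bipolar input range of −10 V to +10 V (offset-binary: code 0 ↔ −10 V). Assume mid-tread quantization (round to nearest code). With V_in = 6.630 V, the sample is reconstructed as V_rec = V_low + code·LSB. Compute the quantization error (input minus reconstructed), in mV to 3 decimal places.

Step size: 20 V ÷ 2^15 = 0.610 mV.
Scaled input = 27246.5920 LSBs, so code = 27247.
V_rec = (−10) + 27247·0.000610352 = 6.630249 V.
V_in − V_rec = -0.000249023 V = -0.249 mV.

-0.249 mV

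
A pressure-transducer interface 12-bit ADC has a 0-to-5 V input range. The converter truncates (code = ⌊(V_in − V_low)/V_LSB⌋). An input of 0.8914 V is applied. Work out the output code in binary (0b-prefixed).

LSB = 5 V / 4096 = 1.221 mV.
(0.8914 − 0) / 0.0012207 = 730.235 LSBs.
Floor → code 730.
In binary (0b-prefixed): 0b1011011010.

code 0b1011011010 (decimal 730)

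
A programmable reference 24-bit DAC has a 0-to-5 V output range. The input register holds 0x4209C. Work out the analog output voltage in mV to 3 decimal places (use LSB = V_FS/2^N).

LSB = 5 V / 2^24 = 0.30 µV.
Code 0x4209C = 270492 decimal.
V_out = 0 + 270492 × 2.98023e-07 V = 0.0806129 V.
= 80.613 mV.

80.613 mV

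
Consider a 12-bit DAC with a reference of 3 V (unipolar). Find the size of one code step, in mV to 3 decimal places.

Full-scale span = 3 V.
LSB = 3 / 2^12 = 3 / 4096 = 0.000732422 V = 0.732 mV.

0.732 mV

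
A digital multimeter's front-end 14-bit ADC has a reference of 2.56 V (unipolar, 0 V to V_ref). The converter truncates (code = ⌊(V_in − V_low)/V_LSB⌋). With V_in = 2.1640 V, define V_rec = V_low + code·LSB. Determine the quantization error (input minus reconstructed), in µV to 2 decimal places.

93.75 µV

One LSB is 2.56 V / 16384 = 156.25 µV.
(V_in − V_low)/LSB = (2.1640 − 0)/0.00015625 = 13849.6000 → code 13849 (floor).
V_rec = 0 + 13849·0.00015625 = 2.1639063 V.
Difference: 9.375e-05 V → 93.75 µV.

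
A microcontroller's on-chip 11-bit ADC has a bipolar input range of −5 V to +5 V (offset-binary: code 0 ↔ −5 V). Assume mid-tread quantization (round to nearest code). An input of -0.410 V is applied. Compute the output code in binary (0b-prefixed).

code 0b1110101100 (decimal 940)

LSB = 10 V / 2048 = 4.883 mV.
(V_in − V_low)/LSB = (-0.410 − (−5)) / 0.00488281 = 940.032.
round(940.032) = 940.
In binary (0b-prefixed): 0b1110101100.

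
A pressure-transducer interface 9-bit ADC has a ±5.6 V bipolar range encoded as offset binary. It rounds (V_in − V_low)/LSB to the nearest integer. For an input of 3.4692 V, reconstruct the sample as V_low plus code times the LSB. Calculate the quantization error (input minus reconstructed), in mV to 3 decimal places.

-8.925 mV

One LSB is 11.2 V / 512 = 21.875 mV.
(3.4692 − (−5.6))/0.021875 = 414.5920; round gives code 415.
Reconstructed: 3.478125 V.
V_in − V_rec = -0.008925 V = -8.925 mV.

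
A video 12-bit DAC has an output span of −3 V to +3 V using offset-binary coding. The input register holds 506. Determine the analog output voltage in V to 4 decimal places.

-2.2588 V

LSB = 6 V / 2^12 = 1.465 mV.
V_out = (−3) + 506 × 0.00146484 V = -2.25879 V.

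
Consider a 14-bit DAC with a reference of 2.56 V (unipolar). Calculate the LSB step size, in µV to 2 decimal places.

156.25 µV

Full-scale span = 2.56 V.
LSB = 2.56 / 2^14 = 2.56 / 16384 = 0.00015625 V = 156.25 µV.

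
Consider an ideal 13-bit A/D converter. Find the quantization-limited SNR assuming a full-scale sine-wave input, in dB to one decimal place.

80.0 dB

SNR ≈ 6.02·N + 1.76 dB = 6.02·13 + 1.76 = 80.02 dB.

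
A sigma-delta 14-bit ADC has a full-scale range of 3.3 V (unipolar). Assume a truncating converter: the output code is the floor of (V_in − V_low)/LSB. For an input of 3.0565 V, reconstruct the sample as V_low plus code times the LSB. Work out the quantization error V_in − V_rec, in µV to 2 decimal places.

11.96 µV

LSB = 3.3/2^14 = 201.42 µV.
(3.0565 − 0)/0.000201416 = 15175.0594; ⌊·⌋ gives code 15175.
Reconstructed: 3.056488 V.
V_in − V_rec = 1.19629e-05 V = 11.96 µV.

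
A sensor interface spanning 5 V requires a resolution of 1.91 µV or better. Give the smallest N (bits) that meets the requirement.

Number of steps required ≥ 5 V / 1.91 µV = 2617801.05.
Need 2^N ≥ 2617801.05; 2^21 = 2097152, 2^22 = 4194304.
Minimum N = 22.

22 bits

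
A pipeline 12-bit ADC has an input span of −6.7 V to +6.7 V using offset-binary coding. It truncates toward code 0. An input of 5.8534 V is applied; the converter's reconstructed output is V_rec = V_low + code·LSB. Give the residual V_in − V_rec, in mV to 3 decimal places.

LSB = 13.4/2^12 = 3.271 mV.
(5.8534 − (−6.7))/0.00327148 = 3837.2184; ⌊·⌋ gives code 3837.
Code 3837 maps back to (−6.7) + 3837×0.00327148 V = 5.8526855 V.
V_in − V_rec = 0.000714453 V = 0.714 mV.

0.714 mV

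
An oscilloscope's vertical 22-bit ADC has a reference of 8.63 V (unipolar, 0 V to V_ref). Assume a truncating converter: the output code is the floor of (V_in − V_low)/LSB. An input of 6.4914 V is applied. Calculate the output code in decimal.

code 3154913

With 4194304 levels over 8.63 V, one step is 2.06 µV.
(V_in − V_low)/LSB = (6.4914 − 0) / 2.05755e-06 = 3154913.672.
So the output code is 3154913.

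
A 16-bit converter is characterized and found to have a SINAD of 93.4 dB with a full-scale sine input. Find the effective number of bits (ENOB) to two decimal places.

15.22 bits

ENOB = (SINAD − 1.76) / 6.02 = (93.4 − 1.76)/6.02 = 15.223.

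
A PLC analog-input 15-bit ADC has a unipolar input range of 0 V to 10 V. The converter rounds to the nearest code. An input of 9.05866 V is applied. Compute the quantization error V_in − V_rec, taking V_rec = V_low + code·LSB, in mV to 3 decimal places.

0.127 mV

Step size: 10 V ÷ 2^15 = 305.18 µV.
Scaled input = 29683.4171 LSBs, so code = 29683.
Code 29683 maps back to 0 + 29683×0.000305176 V = 9.0585327 V.
Difference: 0.000127285 V → 0.127 mV.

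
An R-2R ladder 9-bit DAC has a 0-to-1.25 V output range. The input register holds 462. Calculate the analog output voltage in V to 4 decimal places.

LSB = 1.25 V / 2^9 = 2.441 mV.
V_out = 0 + 462 × 0.00244141 V = 1.12793 V.

1.1279 V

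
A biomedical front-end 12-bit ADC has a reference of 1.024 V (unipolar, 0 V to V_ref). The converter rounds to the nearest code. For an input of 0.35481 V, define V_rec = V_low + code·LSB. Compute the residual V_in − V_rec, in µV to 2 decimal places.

One LSB is 1.024 V / 4096 = 250.00 µV.
(V_in − V_low)/LSB = (0.35481 − 0)/0.00025 = 1419.2400 → code 1419 (round).
V_rec = 0 + 1419·0.00025 = 0.35475 V.
Error = 0.35481 − 0.35475 = 6e-05 V = 60.00 µV.

60.00 µV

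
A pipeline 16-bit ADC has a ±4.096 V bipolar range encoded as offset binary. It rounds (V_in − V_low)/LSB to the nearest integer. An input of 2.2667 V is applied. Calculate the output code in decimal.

code 50902

Full-scale span = 8.192 V; LSB = 8.192/2^16 = 125.00 µV.
(V_in − V_low)/LSB = (2.2667 − (−4.096)) / 0.000125 = 50901.600.
round(50901.600) = 50902.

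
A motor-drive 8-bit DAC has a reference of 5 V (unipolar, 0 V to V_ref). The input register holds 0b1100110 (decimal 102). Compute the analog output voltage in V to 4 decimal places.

1.9922 V

LSB = 5 V / 2^8 = 19.531 mV.
Code 0b1100110 = 102 decimal.
V_out = 0 + 102 × 0.0195312 V = 1.99219 V.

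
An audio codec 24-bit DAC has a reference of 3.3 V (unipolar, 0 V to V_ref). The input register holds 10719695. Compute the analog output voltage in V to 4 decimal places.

LSB = 3.3 V / 2^24 = 0.20 µV.
V_out = 0 + 10719695 × 1.96695e-07 V = 2.10851 V.

2.1085 V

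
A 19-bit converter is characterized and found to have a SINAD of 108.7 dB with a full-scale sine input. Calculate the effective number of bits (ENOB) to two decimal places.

17.76 bits

ENOB = (SINAD − 1.76) / 6.02 = (108.7 − 1.76)/6.02 = 17.764.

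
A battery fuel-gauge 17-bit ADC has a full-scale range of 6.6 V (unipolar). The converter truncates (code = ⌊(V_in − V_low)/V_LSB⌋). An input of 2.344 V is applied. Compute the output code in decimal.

code 46550

LSB = 6.6 V / 131072 = 50.35 µV.
Input sits at 46550.419 steps above V_low.
Floor → code 46550.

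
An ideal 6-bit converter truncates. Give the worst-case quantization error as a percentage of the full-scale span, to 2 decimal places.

1.56 %

Truncating → worst-case error = 1 LSB = V_FS/2^6, so 100/64 = 1.5625 % of full scale.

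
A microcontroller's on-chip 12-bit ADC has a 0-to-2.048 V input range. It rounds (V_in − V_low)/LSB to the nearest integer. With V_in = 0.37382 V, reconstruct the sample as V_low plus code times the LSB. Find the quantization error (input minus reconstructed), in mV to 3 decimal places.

Step size: 2.048 V ÷ 2^12 = 0.500 mV.
(V_in − V_low)/LSB = (0.37382 − 0)/0.0005 = 747.6400 → code 748 (round).
Code 748 maps back to 0 + 748×0.0005 V = 0.374 V.
Difference: -0.00018 V → -0.180 mV.

-0.180 mV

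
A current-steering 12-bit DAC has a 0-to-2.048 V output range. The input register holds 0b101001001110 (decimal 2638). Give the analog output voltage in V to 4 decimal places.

LSB = 2.048 V / 2^12 = 0.500 mV.
Code 0b101001001110 = 2638 decimal.
V_out = 0 + 2638 × 0.0005 V = 1.319 V.

1.3190 V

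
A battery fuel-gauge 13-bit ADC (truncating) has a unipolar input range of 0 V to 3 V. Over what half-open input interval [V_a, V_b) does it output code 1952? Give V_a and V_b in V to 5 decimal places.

LSB = 3/2^13 = 366.21 µV.
V_a = V_low + 1952·LSB = 0.714844 V; V_b = V_low + 1953·LSB = 0.71521 V.

[0.71484 V, 0.71521 V)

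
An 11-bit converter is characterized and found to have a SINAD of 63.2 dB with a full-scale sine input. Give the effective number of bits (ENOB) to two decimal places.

ENOB = (SINAD − 1.76) / 6.02 = (63.2 − 1.76)/6.02 = 10.206.

10.21 bits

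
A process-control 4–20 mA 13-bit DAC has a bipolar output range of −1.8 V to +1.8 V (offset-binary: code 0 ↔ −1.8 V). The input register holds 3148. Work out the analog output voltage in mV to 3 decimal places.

LSB = 3.6 V / 2^13 = 439.45 µV.
V_out = (−1.8) + 3148 × 0.000439453 V = -0.416602 V.
= -416.602 mV.

-416.602 mV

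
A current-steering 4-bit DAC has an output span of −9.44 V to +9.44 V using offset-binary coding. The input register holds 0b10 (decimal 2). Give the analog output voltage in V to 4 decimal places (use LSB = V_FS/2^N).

-7.0800 V

LSB = 18.88 V / 2^4 = 1.1800 V.
Code 0b10 = 2 decimal.
V_out = (−9.44) + 2 × 1.18 V = -7.08 V.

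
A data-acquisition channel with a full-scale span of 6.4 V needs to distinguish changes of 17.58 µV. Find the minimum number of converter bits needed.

19 bits

Number of steps required ≥ 6.4 V / 17.58 µV = 364050.06.
Need 2^N ≥ 364050.06; 2^18 = 262144, 2^19 = 524288.
Minimum N = 19.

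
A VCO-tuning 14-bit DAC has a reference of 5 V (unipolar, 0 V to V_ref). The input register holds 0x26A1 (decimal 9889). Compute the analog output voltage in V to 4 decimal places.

LSB = 5 V / 2^14 = 305.18 µV.
Code 0x26A1 = 9889 decimal.
V_out = 0 + 9889 × 0.000305176 V = 3.01788 V.

3.0179 V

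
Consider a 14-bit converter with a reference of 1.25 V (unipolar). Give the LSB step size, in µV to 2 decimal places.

Full-scale span = 1.25 V.
LSB = 1.25 / 2^14 = 1.25 / 16384 = 7.62939e-05 V = 76.29 µV.

76.29 µV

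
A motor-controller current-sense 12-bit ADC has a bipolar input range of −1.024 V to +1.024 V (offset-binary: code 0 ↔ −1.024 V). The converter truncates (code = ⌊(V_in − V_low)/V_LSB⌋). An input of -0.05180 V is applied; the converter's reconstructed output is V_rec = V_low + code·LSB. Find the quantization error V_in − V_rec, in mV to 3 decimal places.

0.200 mV

Step size: 2.048 V ÷ 2^12 = 0.500 mV.
(-0.05180 − (−1.024))/0.0005 = 1944.4000; ⌊·⌋ gives code 1944.
V_rec = (−1.024) + 1944·0.0005 = -0.052 V.
Error = -0.05180 − (−0.052) = 0.0002 V = 0.200 mV.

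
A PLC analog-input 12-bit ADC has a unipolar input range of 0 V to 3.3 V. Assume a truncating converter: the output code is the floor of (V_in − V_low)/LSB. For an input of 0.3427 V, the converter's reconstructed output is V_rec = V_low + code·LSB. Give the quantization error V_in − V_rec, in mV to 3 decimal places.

0.293 mV

One LSB is 3.3 V / 4096 = 0.806 mV.
(0.3427 − 0)/0.000805664 = 425.3634; ⌊·⌋ gives code 425.
V_rec = 0 + 425·0.000805664 = 0.34240723 V.
Difference: 0.000292773 V → 0.293 mV.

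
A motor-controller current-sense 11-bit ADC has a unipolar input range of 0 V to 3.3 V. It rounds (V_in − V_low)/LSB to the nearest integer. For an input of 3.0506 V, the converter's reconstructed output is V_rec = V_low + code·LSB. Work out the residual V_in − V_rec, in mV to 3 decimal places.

Step size: 3.3 V ÷ 2^11 = 1.611 mV.
(3.0506 − 0)/0.00161133 = 1893.2208; round gives code 1893.
Reconstructed: 3.0502441 V.
Difference: 0.000355859 V → 0.356 mV.

0.356 mV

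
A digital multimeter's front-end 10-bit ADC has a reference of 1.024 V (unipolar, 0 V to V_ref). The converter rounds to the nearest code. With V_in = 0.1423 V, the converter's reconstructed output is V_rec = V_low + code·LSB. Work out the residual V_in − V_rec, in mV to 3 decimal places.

One LSB is 1.024 V / 1024 = 1.000 mV.
(0.1423 − 0)/0.001 = 142.3000; round gives code 142.
Reconstructed: 0.142 V.
Error = 0.1423 − 0.142 = 0.0003 V = 0.300 mV.

0.300 mV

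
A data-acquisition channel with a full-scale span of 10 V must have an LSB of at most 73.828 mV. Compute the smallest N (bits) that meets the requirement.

Number of steps required ≥ 10 V / 73.828 mV = 135.45.
Need 2^N ≥ 135.45; 2^7 = 128, 2^8 = 256.
Minimum N = 8.

8 bits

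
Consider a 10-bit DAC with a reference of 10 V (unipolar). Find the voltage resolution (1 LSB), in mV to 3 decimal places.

9.766 mV

Full-scale span = 10 V.
LSB = 10 / 2^10 = 10 / 1024 = 0.00976562 V = 9.766 mV.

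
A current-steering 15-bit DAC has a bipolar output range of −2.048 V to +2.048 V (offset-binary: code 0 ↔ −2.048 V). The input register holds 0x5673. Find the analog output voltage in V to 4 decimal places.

LSB = 4.096 V / 2^15 = 125.00 µV.
Code 0x5673 = 22131 decimal.
V_out = (−2.048) + 22131 × 0.000125 V = 0.718375 V.

0.7184 V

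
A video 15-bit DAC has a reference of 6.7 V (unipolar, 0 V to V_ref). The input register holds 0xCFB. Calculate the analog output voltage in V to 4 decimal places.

0.6794 V

LSB = 6.7 V / 2^15 = 204.47 µV.
Code 0xCFB = 3323 decimal.
V_out = 0 + 3323 × 0.000204468 V = 0.679446 V.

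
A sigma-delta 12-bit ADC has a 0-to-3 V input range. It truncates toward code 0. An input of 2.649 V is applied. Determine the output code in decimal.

code 3616

With 4096 levels over 3 V, one step is 0.732 mV.
Input sits at 3616.768 steps above V_low.
So the output code is 3616.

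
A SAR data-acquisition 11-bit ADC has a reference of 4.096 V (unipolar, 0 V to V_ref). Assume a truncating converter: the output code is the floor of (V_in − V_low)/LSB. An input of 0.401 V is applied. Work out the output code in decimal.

LSB = 4.096 V / 2048 = 2.000 mV.
(V_in − V_low)/LSB = (0.401 − 0) / 0.002 = 200.500.
⌊·⌋(200.500) = 200.

code 200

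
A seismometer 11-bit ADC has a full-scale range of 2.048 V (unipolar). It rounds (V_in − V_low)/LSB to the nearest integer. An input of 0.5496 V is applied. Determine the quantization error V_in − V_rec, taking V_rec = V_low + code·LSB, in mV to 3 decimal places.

One LSB is 2.048 V / 2048 = 1.000 mV.
(V_in − V_low)/LSB = (0.5496 − 0)/0.001 = 549.6000 → code 550 (round).
Reconstructed: 0.55 V.
Difference: -0.0004 V → -0.400 mV.

-0.400 mV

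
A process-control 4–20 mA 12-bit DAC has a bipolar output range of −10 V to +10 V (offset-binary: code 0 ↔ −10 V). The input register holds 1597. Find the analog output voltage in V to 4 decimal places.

-2.2021 V

LSB = 20 V / 2^12 = 4.883 mV.
V_out = (−10) + 1597 × 0.00488281 V = -2.20215 V.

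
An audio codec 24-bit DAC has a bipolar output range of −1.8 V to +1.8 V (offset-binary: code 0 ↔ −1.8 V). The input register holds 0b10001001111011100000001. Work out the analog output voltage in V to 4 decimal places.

-0.8302 V

LSB = 3.6 V / 2^24 = 0.21 µV.
Code 0b10001001111011100000001 = 4519681 decimal.
V_out = (−1.8) + 4519681 × 2.14577e-07 V = -0.830182 V.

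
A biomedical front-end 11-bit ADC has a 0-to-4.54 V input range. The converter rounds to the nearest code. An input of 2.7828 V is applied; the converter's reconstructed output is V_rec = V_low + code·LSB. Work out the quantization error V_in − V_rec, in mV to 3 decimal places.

One LSB is 4.54 V / 2048 = 2.217 mV.
(2.7828 − 0)/0.0022168 = 1255.3248; round gives code 1255.
Reconstructed: 2.7820801 V.
Difference: 0.000719922 V → 0.720 mV.

0.720 mV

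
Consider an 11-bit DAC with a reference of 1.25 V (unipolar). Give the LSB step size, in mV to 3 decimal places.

0.610 mV

Full-scale span = 1.25 V.
LSB = 1.25 / 2^11 = 1.25 / 2048 = 0.000610352 V = 0.610 mV.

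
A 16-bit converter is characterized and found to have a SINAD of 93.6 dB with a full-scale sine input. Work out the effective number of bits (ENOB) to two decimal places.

15.26 bits

ENOB = (SINAD − 1.76) / 6.02 = (93.6 − 1.76)/6.02 = 15.256.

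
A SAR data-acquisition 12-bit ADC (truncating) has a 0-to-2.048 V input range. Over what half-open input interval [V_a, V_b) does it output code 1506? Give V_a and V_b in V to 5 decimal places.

[0.75300 V, 0.75350 V)

LSB = 2.048/2^12 = 0.500 mV.
V_a = V_low + 1506·LSB = 0.753 V; V_b = V_low + 1507·LSB = 0.7535 V.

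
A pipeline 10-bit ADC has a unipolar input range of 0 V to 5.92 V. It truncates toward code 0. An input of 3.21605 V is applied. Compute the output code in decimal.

code 556

With 1024 levels over 5.92 V, one step is 5.781 mV.
Input sits at 556.290 steps above V_low.
⌊·⌋(556.290) = 556.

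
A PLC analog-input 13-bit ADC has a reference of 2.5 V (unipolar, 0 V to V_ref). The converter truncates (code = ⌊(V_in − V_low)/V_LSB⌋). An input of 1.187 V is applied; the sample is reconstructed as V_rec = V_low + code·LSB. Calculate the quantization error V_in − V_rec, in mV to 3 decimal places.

0.171 mV

LSB = 2.5/2^13 = 305.18 µV.
(1.187 − 0)/0.000305176 = 3889.5616; ⌊·⌋ gives code 3889.
V_rec = 0 + 3889·0.000305176 = 1.1868286 V.
Error = 1.187 − 1.1868286 = 0.000171387 V = 0.171 mV.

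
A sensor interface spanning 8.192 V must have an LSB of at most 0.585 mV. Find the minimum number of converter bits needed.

Number of steps required ≥ 8.192 V / 0.585 mV = 14003.42.
Need 2^N ≥ 14003.42; 2^13 = 8192, 2^14 = 16384.
Minimum N = 14.

14 bits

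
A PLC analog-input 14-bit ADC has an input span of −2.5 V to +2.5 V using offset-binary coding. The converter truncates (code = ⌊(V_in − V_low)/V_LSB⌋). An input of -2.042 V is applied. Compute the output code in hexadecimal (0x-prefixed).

code 0x5DC (decimal 1500)

With 16384 levels over 5 V, one step is 305.18 µV.
(-2.042 − (−2.5)) / 0.000305176 = 1500.774 LSBs.
So the output code is 1500.
In hexadecimal (0x-prefixed): 0x5DC.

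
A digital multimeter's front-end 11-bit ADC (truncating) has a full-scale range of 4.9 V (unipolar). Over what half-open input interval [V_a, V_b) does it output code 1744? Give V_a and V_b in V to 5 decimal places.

[4.17266 V, 4.17505 V)

LSB = 4.9/2^11 = 2.393 mV.
V_a = V_low + 1744·LSB = 4.17266 V; V_b = V_low + 1745·LSB = 4.17505 V.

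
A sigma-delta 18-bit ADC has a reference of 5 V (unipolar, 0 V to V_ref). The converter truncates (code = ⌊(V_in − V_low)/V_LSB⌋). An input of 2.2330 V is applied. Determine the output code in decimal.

LSB = 5 V / 262144 = 19.07 µV.
(V_in − V_low)/LSB = (2.2330 − 0) / 1.90735e-05 = 117073.510.
Floor → code 117073.

code 117073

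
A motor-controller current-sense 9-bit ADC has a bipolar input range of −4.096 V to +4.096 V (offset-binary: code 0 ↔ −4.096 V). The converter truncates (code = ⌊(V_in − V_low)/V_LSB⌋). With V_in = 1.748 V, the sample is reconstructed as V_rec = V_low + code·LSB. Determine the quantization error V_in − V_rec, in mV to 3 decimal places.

4.000 mV

Step size: 8.192 V ÷ 2^9 = 16.000 mV.
Scaled input = 365.2500 LSBs, so code = 365.
V_rec = (−4.096) + 365·0.016 = 1.744 V.
Difference: 0.004 V → 4.000 mV.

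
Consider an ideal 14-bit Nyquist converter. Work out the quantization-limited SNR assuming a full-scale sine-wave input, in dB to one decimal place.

SNR ≈ 6.02·N + 1.76 dB = 6.02·14 + 1.76 = 86.04 dB.

86.0 dB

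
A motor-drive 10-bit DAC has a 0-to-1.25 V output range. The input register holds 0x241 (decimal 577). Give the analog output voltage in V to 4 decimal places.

LSB = 1.25 V / 2^10 = 1.221 mV.
Code 0x241 = 577 decimal.
V_out = 0 + 577 × 0.0012207 V = 0.704346 V.

0.7043 V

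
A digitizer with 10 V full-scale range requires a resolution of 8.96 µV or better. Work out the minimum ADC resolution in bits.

Number of steps required ≥ 10 V / 8.96 µV = 1116071.43.
Need 2^N ≥ 1116071.43; 2^20 = 1048576, 2^21 = 2097152.
Minimum N = 21.

21 bits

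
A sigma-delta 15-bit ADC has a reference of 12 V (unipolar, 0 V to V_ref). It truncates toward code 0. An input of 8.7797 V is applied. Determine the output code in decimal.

With 32768 levels over 12 V, one step is 366.21 µV.
Input sits at 23974.434 steps above V_low.
⌊·⌋(23974.434) = 23974.

code 23974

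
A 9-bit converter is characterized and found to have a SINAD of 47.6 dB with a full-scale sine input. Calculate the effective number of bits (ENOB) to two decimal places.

ENOB = (SINAD − 1.76) / 6.02 = (47.6 − 1.76)/6.02 = 7.615.

7.61 bits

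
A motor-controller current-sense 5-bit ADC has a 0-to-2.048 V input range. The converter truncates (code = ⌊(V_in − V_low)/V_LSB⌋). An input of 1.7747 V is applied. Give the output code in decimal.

LSB = 2.048 V / 32 = 64.000 mV.
(1.7747 − 0) / 0.064 = 27.730 LSBs.
Floor → code 27.

code 27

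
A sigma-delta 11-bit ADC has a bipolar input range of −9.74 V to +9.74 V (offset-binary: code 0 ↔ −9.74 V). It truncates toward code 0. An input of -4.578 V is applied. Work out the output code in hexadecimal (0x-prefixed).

code 0x21E (decimal 542)

LSB = 19.48 V / 2048 = 9.512 mV.
(-4.578 − (−9.74)) / 0.00951172 = 542.699 LSBs.
⌊·⌋(542.699) = 542.
In hexadecimal (0x-prefixed): 0x21E.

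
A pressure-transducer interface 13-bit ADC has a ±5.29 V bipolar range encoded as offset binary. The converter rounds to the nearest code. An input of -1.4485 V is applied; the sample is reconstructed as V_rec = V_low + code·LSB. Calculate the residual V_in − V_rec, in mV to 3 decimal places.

LSB = 10.58/2^13 = 1.292 mV.
(-1.4485 − (−5.29))/0.0012915 = 2974.4393; round gives code 2974.
V_rec = (−5.29) + 2974·0.0012915 = -1.4490674 V.
Error = -1.4485 − (−1.4490674) = 0.000567383 V = 0.567 mV.

0.567 mV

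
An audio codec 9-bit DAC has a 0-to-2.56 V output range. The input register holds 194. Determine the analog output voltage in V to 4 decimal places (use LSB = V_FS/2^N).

LSB = 2.56 V / 2^9 = 5.000 mV.
V_out = 0 + 194 × 0.005 V = 0.97 V.

0.9700 V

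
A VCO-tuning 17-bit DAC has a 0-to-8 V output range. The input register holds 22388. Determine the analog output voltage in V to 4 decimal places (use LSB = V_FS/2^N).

LSB = 8 V / 2^17 = 61.04 µV.
V_out = 0 + 22388 × 6.10352e-05 V = 1.36646 V.

1.3665 V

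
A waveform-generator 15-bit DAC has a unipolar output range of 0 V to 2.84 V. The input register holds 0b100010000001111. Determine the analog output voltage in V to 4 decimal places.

1.5101 V

LSB = 2.84 V / 2^15 = 86.67 µV.
Code 0b100010000001111 = 17423 decimal.
V_out = 0 + 17423 × 8.66699e-05 V = 1.51005 V.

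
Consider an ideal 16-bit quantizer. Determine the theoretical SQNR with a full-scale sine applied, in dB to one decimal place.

98.1 dB

SNR ≈ 6.02·N + 1.76 dB = 6.02·16 + 1.76 = 98.08 dB.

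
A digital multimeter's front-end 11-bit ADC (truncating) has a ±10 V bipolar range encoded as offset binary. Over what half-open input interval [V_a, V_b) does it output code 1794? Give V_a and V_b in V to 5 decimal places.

[7.51953 V, 7.52930 V)

LSB = 20/2^11 = 9.766 mV.
V_a = V_low + 1794·LSB = 7.51953 V; V_b = V_low + 1795·LSB = 7.5293 V.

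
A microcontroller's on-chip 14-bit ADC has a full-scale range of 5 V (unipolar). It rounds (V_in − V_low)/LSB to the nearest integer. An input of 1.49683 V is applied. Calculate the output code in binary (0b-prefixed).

code 0b1001100101001 (decimal 4905)

With 16384 levels over 5 V, one step is 305.18 µV.
(1.49683 − 0) / 0.000305176 = 4904.813 LSBs.
So the output code is 4905.
In binary (0b-prefixed): 0b1001100101001.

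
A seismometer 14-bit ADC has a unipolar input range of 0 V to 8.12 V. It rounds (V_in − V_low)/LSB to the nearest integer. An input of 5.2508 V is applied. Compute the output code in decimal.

code 10595

LSB = 8.12 V / 16384 = 495.61 µV.
Input sits at 10594.718 steps above V_low.
Round → code 10595.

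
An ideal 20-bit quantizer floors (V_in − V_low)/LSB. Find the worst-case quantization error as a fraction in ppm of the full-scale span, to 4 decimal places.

0.9537 ppm

Truncating → worst-case error = 1 LSB = V_FS/2^20, so 1e+06/1048576 = 0.953674 ppm of full scale.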